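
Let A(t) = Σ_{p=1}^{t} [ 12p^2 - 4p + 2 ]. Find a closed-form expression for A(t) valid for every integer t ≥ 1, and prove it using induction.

A(t) = 2t(2t^2 + 2t + 1)

We claim A(t) = 2t(2t^2 + 2t + 1) for all t ≥ 1.
Base case (t = 1): A(1) = 10, and the closed form gives 10. They agree.
Inductive step: assume the claim holds for t = p, so A(p) = 2p(2p^2 + 2p + 1).
Then A(p+1) = A(p) + (12p^2 + 20p + 10) = (2p(2p^2 + 2p + 1)) + (12p^2 + 20p + 10).
Simplifying, A(p+1) = 2(p + 1)(2p^2 + 6p + 5) = 2(p+1)(2(p+1)^2 + 2(p+1) + 1),
which is the closed form with t = p+1.
By induction, the statement is established for all t ≥ 1.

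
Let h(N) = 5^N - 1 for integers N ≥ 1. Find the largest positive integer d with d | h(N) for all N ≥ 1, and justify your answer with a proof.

d = 4

Computing the first values: h(1) = 4 and h(2) = 24; gcd(4, 24) = 4, so d ≤ 4.
We prove 4 | 5^N - 1 for all N ≥ 1 by induction on N.
When N = 1: h(1) = 4 = 4·(1), so 4 | h(1).
Suppose the result is true for N = k, i.e. 4 | h(k). Then
5^{k+1} − 1^{k+1} = 5·5^k − 1·1^k = 5·(5^k − 1^k) + (4)·1^k. The first term is divisible by 4 by the inductive hypothesis, and the second term (4)·1^k is divisible by 4 since 4 | 4. Hence 4 | h(k+1).
By the principle of mathematical induction, the result holds for all N ≥ 1.
Therefore the largest such d is 4.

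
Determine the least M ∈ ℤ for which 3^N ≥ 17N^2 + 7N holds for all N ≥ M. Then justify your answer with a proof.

At N = 5: 243 < 460, so the inequality fails and M ≥ 6. We prove 3^N ≥ 17N^2 + 7N for all N ≥ 6.
Base step (N = 6): 3^N = 729 and 17N^2 + 7N = 654, so 729 ≥ 654.
Inductive step: suppose the statement holds for some i ≥ 6, so 3^i ≥ 17i^2 + 7i.
Then 3^(i + 1) = 3·(3^i) ≥ 3·(17i^2 + 7i).
Also, for i ≥ 6 we have 3·(17i^2 + 7i) ≥ 17(i+1)^2 + 7(i+1), since 3·(17i^2 + 7i) − (17(i+1)^2 + 7(i+1)) = 34i^2 - 20i - 24, which is nonnegative for all i ≥ 6.
Combining, 3^(i + 1) ≥ 17(i+1)^2 + 7(i+1).
By the principle of mathematical induction, the result holds for all N ≥ 6.
Hence the smallest such M is 6.

M = 6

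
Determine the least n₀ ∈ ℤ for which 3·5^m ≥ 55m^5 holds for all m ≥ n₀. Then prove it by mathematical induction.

n₀ = 9

At m = 8: 1171875 < 1802240, so the inequality fails and n₀ ≥ 9. We prove 3·5^m ≥ 55m^5 for all m ≥ 9.
For the base case m = 9: 3·5^m = 5859375 and 55m^5 = 3247695, so 5859375 ≥ 3247695.
Inductive step: suppose the statement holds for some r ≥ 9, so 3·5^r ≥ 55r^5.
Then 3·5^(r + 1) = 5·(3·5^r) ≥ 5·(55r^5).
Also, for r ≥ 9 we have 5·(55r^5) ≥ 55(r+1)^5, since 5 ≥ (1 + 1/r)^5 for all r ≥ 9.
Combining, 3·5^(r + 1) ≥ 55(r+1)^5.
Hence, by induction on m, the claim holds for every m ≥ 9.
Hence the smallest such n₀ is 9.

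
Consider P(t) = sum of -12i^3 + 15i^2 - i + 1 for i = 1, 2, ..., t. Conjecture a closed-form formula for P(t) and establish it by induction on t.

We claim P(t) = -t(3t^3 + t^2 - 4t - 3) for all t ≥ 1.
For the base case t = 1: P(1) = 3, and the closed form gives 3. They agree.
Inductive step: assume the claim holds for t = i, so P(i) = i(-3i^3 - i^2 + 4i + 3).
Then P(i+1) = P(i) + (-i - 12(i + 1)^3 + 15(i + 1)^2) = (i(-3i^3 - i^2 + 4i + 3)) + (-i - 12(i + 1)^3 + 15(i + 1)^2).
Simplifying, P(i+1) = -(i + 1)(3i^3 + 10i^2 + 7i - 3) = -(i+1)(3(i+1)^3 + (i+1)^2 - 4(i+1) - 3),
which is the closed form with t = i+1.
By the principle of mathematical induction, the result holds for all t ≥ 1.

P(t) = -t(3t^3 + t^2 - 4t - 3)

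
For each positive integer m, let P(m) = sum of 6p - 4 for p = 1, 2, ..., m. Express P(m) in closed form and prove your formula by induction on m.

We claim P(m) = m(3m - 1) for all m ≥ 1.
For the base case m = 1: P(1) = 2, and the closed form gives 2. They agree.
Inductive step: suppose the statement holds for some p ≥ 1, so P(p) = p(3p - 1).
Then P(p+1) = P(p) + (6p + 2) = (p(3p - 1)) + (6p + 2).
Simplifying, P(p+1) = (p + 1)(3p + 2) = (p+1)(3(p+1) - 1),
which is the closed form with m = p+1.
By the principle of mathematical induction, the result holds for all m ≥ 1.

P(m) = m(3m - 1)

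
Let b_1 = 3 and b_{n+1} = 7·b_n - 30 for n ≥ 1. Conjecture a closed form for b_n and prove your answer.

Computing the first terms: b_1 = 3, b_2 = -9, b_3 = -93. This suggests b_n = -2·7^(n - 1) + 5.
Base step (n = 1): the formula gives 3 = 3 = b_1.
For the inductive step, assume it holds for an arbitrary i ≥ 1, so b_i = -2·7^(i - 1) + 5.
Then b_{i+1} = 7·b_i - 30 = 7·(-2·7^(i - 1) + 5) - 30 = -2·7^i + 5 = -2·7^((i+1) - 1) + 5,
which is the claimed formula at n = i+1.
By induction, the statement is established for all n ≥ 1.

b_n = -2·7^(n - 1) + 5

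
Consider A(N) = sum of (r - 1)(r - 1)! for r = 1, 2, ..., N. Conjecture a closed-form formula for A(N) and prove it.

A(N) = N! - 1

We claim A(N) = N! - 1 for all N ≥ 1.
When N = 1: A(1) = 0, and the closed form gives 0. They agree.
For the inductive step, assume it holds for an arbitrary r ≥ 1, so A(r) = r! - 1.
Then A(r+1) = A(r) + (r·r!) = (r! - 1) + (r·r!).
Simplifying, A(r+1) = (r+1)! - 1,
which is the closed form with N = r+1.
Hence, by induction on N, the claim holds for every N ≥ 1.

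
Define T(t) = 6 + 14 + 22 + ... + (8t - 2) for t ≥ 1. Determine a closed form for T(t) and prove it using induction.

T(t) = 2t(2t + 1)

We claim T(t) = 2t(2t + 1) for all t ≥ 1.
For the base case t = 1: T(1) = 6, and the closed form gives 6. They agree.
Suppose the result is true for t = r, so T(r) = 2r(2r + 1).
Then T(r+1) = T(r) + (8r + 6) = (2r(2r + 1)) + (8r + 6).
Simplifying, T(r+1) = 2(r + 1)(2r + 3) = 2(r+1)(2(r+1) + 1),
which is the closed form with t = r+1.
By induction, the statement is established for all t ≥ 1.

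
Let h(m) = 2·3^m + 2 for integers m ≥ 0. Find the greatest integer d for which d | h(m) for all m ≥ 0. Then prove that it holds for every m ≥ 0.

Computing the first values: h(0) = 4 and h(1) = 8; gcd(4, 8) = 4, so d ≤ 4.
We prove 4 | 2·3^m + 2 for all m ≥ 0 by induction on m.
Base step (m = 0): h(0) = 4 = 4·(1), so 4 | h(0).
Inductive step: assume the claim holds for m = i, i.e. 4 | h(i). Then
h(i+1) = 2·3^(i+1) + 2 = 3·(2·3^i + 2) - 4 = 3·h(i) - 4. The first term is divisible by 4 by the inductive hypothesis, and -4 is divisible by 4. Hence 4 | h(i+1).
By the principle of mathematical induction, the result holds for all m ≥ 0.
Therefore the largest such d is 4.

d = 4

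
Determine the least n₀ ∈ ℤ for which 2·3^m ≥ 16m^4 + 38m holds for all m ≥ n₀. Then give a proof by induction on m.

n₀ = 11

At m = 10: 118098 < 160380, so the inequality fails and n₀ ≥ 11. We prove 2·3^m ≥ 16m^4 + 38m for all m ≥ 11.
When m = 11: 2·3^m = 354294 and 16m^4 + 38m = 234674, so 354294 ≥ 234674.
Inductive step: assume the claim holds for m = r, so 2·3^r ≥ 16r^4 + 38r.
Then 2·3^(r + 1) = 3·(2·3^r) ≥ 3·(16r^4 + 38r).
Also, for r ≥ 11 we have 3·(16r^4 + 38r) ≥ 16(r+1)^4 + 38(r+1), since 3·(16r^4 + 38r) − (16(r+1)^4 + 38(r+1)) = 32r^4 - 64r^3 - 96r^2 + 12r - 54, which is nonnegative for all r ≥ 11.
Combining, 2·3^(r + 1) ≥ 16(r+1)^4 + 38(r+1).
By induction, the statement is established for all m ≥ 11.
Hence the smallest such n₀ is 11.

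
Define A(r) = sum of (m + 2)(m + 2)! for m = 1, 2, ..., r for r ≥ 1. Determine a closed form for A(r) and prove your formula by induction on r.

We claim A(r) = (r + 3)! - 6 for all r ≥ 1.
For the base case r = 1: A(1) = 18, and the closed form gives 18. They agree.
Suppose the result is true for r = m, so A(m) = (m + 3)! - 6.
Then A(m+1) = A(m) + ((m + 3)(m + 3)!) = ((m + 3)! - 6) + ((m + 3)(m + 3)!).
Simplifying, A(m+1) = ((m+1) + 3)! - 6,
which is the closed form with r = m+1.
By induction, the statement is established for all r ≥ 1.

A(r) = (r + 3)! - 6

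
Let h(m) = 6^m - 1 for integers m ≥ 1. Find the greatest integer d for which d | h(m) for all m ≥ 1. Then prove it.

Computing the first values: h(1) = 5 and h(2) = 35; gcd(5, 35) = 5, so d ≤ 5.
We prove 5 | 6^m - 1 for all m ≥ 1 by induction on m.
Base case (m = 1): h(1) = 5 = 5·(1), so 5 | h(1).
Suppose the result is true for m = j, i.e. 5 | h(j). Then
6^{j+1} − 1^{j+1} = 6·6^j − 1·1^j = 6·(6^j − 1^j) + (5)·1^j. The first term is divisible by 5 by the inductive hypothesis, and the second term (5)·1^j is divisible by 5 since 5 | 5. Hence 5 | h(j+1).
By induction, the statement is established for all m ≥ 1.
Therefore the largest such d is 5.

d = 5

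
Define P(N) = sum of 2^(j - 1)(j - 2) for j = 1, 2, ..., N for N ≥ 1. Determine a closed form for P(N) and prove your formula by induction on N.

We claim P(N) = 2^N(N - 3) + 3 for all N ≥ 1.
When N = 1: P(1) = -1, and the closed form gives -1. They agree.
Suppose the result is true for N = j, so P(j) = 2^j(j - 3) + 3.
Then P(j+1) = P(j) + (2^j(j - 1)) = (2^j(j - 3) + 3) + (2^j(j - 1)).
Simplifying, P(j+1) = 2^(j + 1)j - 2^(j + 2) + 3 = 2^(j+1)((j+1) - 3) + 3,
which is the closed form with N = j+1.
By the principle of mathematical induction, the result holds for all N ≥ 1.

P(N) = 2^N(N - 3) + 3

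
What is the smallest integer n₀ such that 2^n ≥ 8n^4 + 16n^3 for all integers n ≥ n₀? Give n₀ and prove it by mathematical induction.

At n = 20: 1048576 < 1408000, so the inequality fails and n₀ ≥ 21. We prove 2^n ≥ 8n^4 + 16n^3 for all n ≥ 21.
When n = 21: 2^n = 2097152 and 8n^4 + 16n^3 = 1704024, so 2097152 ≥ 1704024.
Suppose the result is true for n = p, so 2^p ≥ 8p^4 + 16p^3.
Then 2^(p + 1) = 2·(2^p) ≥ 2·(8p^4 + 16p^3).
Also, for p ≥ 21 we have 2·(8p^4 + 16p^3) ≥ 8(p+1)^4 + 16(p+1)^3, since 2·(8p^4 + 16p^3) − (8(p+1)^4 + 16(p+1)^3) = 8p^4 - 16p^3 - 96p^2 - 80p - 24, which is nonnegative for all p ≥ 21.
Combining, 2^(p + 1) ≥ 8(p+1)^4 + 16(p+1)^3.
This completes the induction.
Hence the smallest such n₀ is 21.

n₀ = 21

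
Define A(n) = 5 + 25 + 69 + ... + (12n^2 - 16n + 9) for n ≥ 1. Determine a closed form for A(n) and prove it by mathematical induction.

We claim A(n) = n(4n^2 - 2n + 3) for all n ≥ 1.
Base step (n = 1): A(1) = 5, and the closed form gives 5. They agree.
Inductive step: suppose the statement holds for some p ≥ 1, so A(p) = p(4p^2 - 2p + 3).
Then A(p+1) = A(p) + (12p^2 + 8p + 5) = (p(4p^2 - 2p + 3)) + (12p^2 + 8p + 5).
Simplifying, A(p+1) = (p + 1)(4p^2 + 6p + 5) = (p+1)(4(p+1)^2 - 2(p+1) + 3),
which is the closed form with n = p+1.
By induction, the statement is established for all n ≥ 1.

A(n) = n(4n^2 - 2n + 3)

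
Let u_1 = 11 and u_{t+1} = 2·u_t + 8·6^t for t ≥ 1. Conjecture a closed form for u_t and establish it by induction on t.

u_t = -2^(t - 1) + 2·6^t

Computing the first terms: u_1 = 11, u_2 = 70, u_3 = 428. This suggests u_t = -2^(t - 1) + 2·6^t.
When t = 1: the formula gives 11 = 11 = u_1.
Suppose the result is true for t = j, so u_j = -2^(j - 1) + 2·6^j.
Then u_{j+1} = 2·u_j + 8·6^j = 2·(-2^(j - 1) + 2·6^j) + 8·6^j = -2^j + 2·6^(j + 1) = -2^((j+1) - 1) + 2·6^(j+1),
which is the claimed formula at t = j+1.
This completes the induction.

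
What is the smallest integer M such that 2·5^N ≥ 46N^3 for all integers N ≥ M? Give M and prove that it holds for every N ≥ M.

M = 5

At N = 4: 1250 < 2944, so the inequality fails and M ≥ 5. We prove 2·5^N ≥ 46N^3 for all N ≥ 5.
For the base case N = 5: 2·5^N = 6250 and 46N^3 = 5750, so 6250 ≥ 5750.
Inductive step: assume the claim holds for N = i, so 2·5^i ≥ 46i^3.
Then 2·5^(i + 1) = 5·(2·5^i) ≥ 5·(46i^3).
Also, for i ≥ 5 we have 5·(46i^3) ≥ 46(i+1)^3, since 5 ≥ (1 + 1/i)^3 for all i ≥ 5.
Combining, 2·5^(i + 1) ≥ 46(i+1)^3.
This completes the induction.
Hence the smallest such M is 5.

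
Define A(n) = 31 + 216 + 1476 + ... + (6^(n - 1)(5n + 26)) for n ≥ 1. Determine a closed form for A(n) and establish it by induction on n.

We claim A(n) = 6^n(n + 5) - 5 for all n ≥ 1.
Base case (n = 1): A(1) = 31, and the closed form gives 31. They agree.
Suppose the result is true for n = i, so A(i) = 6^i(i + 5) - 5.
Then A(i+1) = A(i) + (6^i(5i + 31)) = (6^i(i + 5) - 5) + (6^i(5i + 31)).
Simplifying, A(i+1) = 6^(i + 1)i + 6^(i + 2) - 5 = 6^(i+1)((i+1) + 5) - 5,
which is the closed form with n = i+1.
Hence, by induction on n, the claim holds for every n ≥ 1.

A(n) = 6^n(n + 5) - 5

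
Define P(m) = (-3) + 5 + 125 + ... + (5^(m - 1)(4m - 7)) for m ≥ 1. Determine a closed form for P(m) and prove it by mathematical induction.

P(m) = 5^m(m - 2) + 2

We claim P(m) = 5^m(m - 2) + 2 for all m ≥ 1.
When m = 1: P(1) = -3, and the closed form gives -3. They agree.
Inductive step: assume the claim holds for m = r, so P(r) = 5^r(r - 2) + 2.
Then P(r+1) = P(r) + (5^r(4r - 3)) = (5^r(r - 2) + 2) + (5^r(4r - 3)).
Simplifying, P(r+1) = 5^(r + 1)r - 5^(r + 1) + 2 = 5^(r+1)((r+1) - 2) + 2,
which is the closed form with m = r+1.
This completes the induction.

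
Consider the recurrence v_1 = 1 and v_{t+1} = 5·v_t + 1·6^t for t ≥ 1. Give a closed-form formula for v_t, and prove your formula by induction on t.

Computing the first terms: v_1 = 1, v_2 = 11, v_3 = 91. This suggests v_t = -5^t + 6^t.
When t = 1: the formula gives 1 = 1 = v_1.
Inductive step: suppose the statement holds for some m ≥ 1, so v_m = -5^m + 6^m.
Then v_{m+1} = 5·v_m + 1·6^m = 5·(-5^m + 6^m) + 1·6^m = -5^(m + 1) + 6^(m + 1),
which is the claimed formula at t = m+1.
Hence, by induction on t, the claim holds for every t ≥ 1.

v_t = -5^t + 6^t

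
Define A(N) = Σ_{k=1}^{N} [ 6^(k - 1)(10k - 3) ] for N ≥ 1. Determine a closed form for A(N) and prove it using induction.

We claim A(N) = 6^N(2N - 1) + 1 for all N ≥ 1.
When N = 1: A(1) = 7, and the closed form gives 7. They agree.
Suppose the result is true for N = k, so A(k) = 6^k(2k - 1) + 1.
Then A(k+1) = A(k) + (6^k(10k + 7)) = (6^k(2k - 1) + 1) + (6^k(10k + 7)).
Simplifying, A(k+1) = 12·6^k·k + 6·6^k + 1 = 6^(k+1)(2(k+1) - 1) + 1,
which is the closed form with N = k+1.
Hence, by induction on N, the claim holds for every N ≥ 1.

A(N) = 6^N(2N - 1) + 1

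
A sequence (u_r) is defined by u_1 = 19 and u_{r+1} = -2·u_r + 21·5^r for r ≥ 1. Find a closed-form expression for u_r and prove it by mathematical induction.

Computing the first terms: u_1 = 19, u_2 = 67, u_3 = 391. This suggests u_r = (-2)^(r + 1) + 3·5^r.
Base case (r = 1): the formula gives 19 = 19 = u_1.
For the inductive step, assume it holds for an arbitrary i ≥ 1, so u_i = (-2)^(i + 1) + 3·5^i.
Then u_{i+1} = -2·u_i + 21·5^i = -2·((-2)^(i + 1) + 3·5^i) + 21·5^i = (-2)^(i + 2) + 3·5^(i + 1) = (-2)^((i+1) + 1) + 3·5^(i+1),
which is the claimed formula at r = i+1.
Hence, by induction on r, the claim holds for every r ≥ 1.

u_r = (-2)^(r + 1) + 3·5^r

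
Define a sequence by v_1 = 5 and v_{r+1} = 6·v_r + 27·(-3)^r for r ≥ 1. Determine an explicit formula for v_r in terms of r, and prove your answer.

Computing the first terms: v_1 = 5, v_2 = -51, v_3 = -63. This suggests v_r = (-3)^(r + 1) - 4·6^(r - 1).
When r = 1: the formula gives 5 = 5 = v_1.
Suppose the result is true for r = j, so v_j = (-3)^(j + 1) - 4·6^(j - 1).
Then v_{j+1} = 6·v_j + 27·(-3)^j = 6·((-3)^(j + 1) - 4·6^(j - 1)) + 27·(-3)^j = (-3)^(j + 2) - 4·6^j = (-3)^((j+1) + 1) - 4·6^((j+1) - 1),
which is the claimed formula at r = j+1.
This completes the induction.

v_r = (-3)^(r + 1) - 4·6^(r - 1)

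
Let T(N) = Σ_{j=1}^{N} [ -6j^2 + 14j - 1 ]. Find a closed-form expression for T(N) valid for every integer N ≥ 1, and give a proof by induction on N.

We claim T(N) = -N(2N^2 - 4N - 5) for all N ≥ 1.
Base case (N = 1): T(1) = 7, and the closed form gives 7. They agree.
Inductive step: suppose the statement holds for some j ≥ 1, so T(j) = j(-2j^2 + 4j + 5).
Then T(j+1) = T(j) + (-6j^2 + 2j + 7) = (j(-2j^2 + 4j + 5)) + (-6j^2 + 2j + 7).
Simplifying, T(j+1) = -(j + 1)(2j^2 - 7) = -(j+1)(2(j+1)^2 - 4(j+1) - 5),
which is the closed form with N = j+1.
Hence, by induction on N, the claim holds for every N ≥ 1.

T(N) = -N(2N^2 - 4N - 5)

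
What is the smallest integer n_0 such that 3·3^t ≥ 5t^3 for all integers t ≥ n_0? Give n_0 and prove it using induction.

At t = 4: 243 < 320, so the inequality fails and n_0 ≥ 5. We prove 3·3^t ≥ 5t^3 for all t ≥ 5.
Base step (t = 5): 3·3^t = 729 and 5t^3 = 625, so 729 ≥ 625.
Inductive step: suppose the statement holds for some m ≥ 5, so 3·3^m ≥ 5m^3.
Then 3·3^(m + 1) = 3·(3·3^m) ≥ 3·(5m^3).
Also, for m ≥ 5 we have 3·(5m^3) ≥ 5(m+1)^3, since 3 ≥ (1 + 1/m)^3 for all m ≥ 5.
Combining, 3·3^(m + 1) ≥ 5(m+1)^3.
By the principle of mathematical induction, the result holds for all t ≥ 5.
Hence the smallest such n_0 is 5.

n_0 = 5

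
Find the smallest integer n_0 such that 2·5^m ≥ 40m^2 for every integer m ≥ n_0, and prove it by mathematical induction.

n_0 = 4

At m = 3: 250 < 360, so the inequality fails and n_0 ≥ 4. We prove 2·5^m ≥ 40m^2 for all m ≥ 4.
Base step (m = 4): 2·5^m = 1250 and 40m^2 = 640, so 1250 ≥ 640.
Inductive step: assume the claim holds for m = i, so 2·5^i ≥ 40i^2.
Then 2·5^(i + 1) = 5·(2·5^i) ≥ 5·(40i^2).
Also, for i ≥ 4 we have 5·(40i^2) ≥ 40(i+1)^2, since 5 ≥ (1 + 1/i)^2 for all i ≥ 4.
Combining, 2·5^(i + 1) ≥ 40(i+1)^2.
By the principle of mathematical induction, the result holds for all m ≥ 4.
Hence the smallest such n_0 is 4.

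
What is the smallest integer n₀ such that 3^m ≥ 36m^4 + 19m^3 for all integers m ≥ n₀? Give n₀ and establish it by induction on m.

n₀ = 13

At m = 12: 531441 < 779328, so the inequality fails and n₀ ≥ 13. We prove 3^m ≥ 36m^4 + 19m^3 for all m ≥ 13.
Base case (m = 13): 3^m = 1594323 and 36m^4 + 19m^3 = 1069939, so 1594323 ≥ 1069939.
Inductive step: assume the claim holds for m = p, so 3^p ≥ 36p^4 + 19p^3.
Then 3^(p + 1) = 3·(3^p) ≥ 3·(36p^4 + 19p^3).
Also, for p ≥ 13 we have 3·(36p^4 + 19p^3) ≥ 36(p+1)^4 + 19(p+1)^3, since 3·(36p^4 + 19p^3) − (36(p+1)^4 + 19(p+1)^3) = 72p^4 - 106p^3 - 273p^2 - 201p - 55, which is nonnegative for all p ≥ 13.
Combining, 3^(p + 1) ≥ 36(p+1)^4 + 19(p+1)^3.
This completes the induction.
Hence the smallest such n₀ is 13.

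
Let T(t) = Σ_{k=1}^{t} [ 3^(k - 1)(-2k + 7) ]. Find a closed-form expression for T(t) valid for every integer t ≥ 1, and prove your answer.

T(t) = 3^t(-t + 4) - 4

We claim T(t) = 3^t(-t + 4) - 4 for all t ≥ 1.
Base step (t = 1): T(1) = 5, and the closed form gives 5. They agree.
For the inductive step, assume it holds for an arbitrary k ≥ 1, so T(k) = 3^k(-k + 4) - 4.
Then T(k+1) = T(k) + (3^k(-2k + 5)) = (3^k(-k + 4) - 4) + (3^k(-2k + 5)).
Simplifying, T(k+1) = -3^(k + 1)k + 3^(k + 2) - 4 = 3^(k+1)(-(k+1) + 4) - 4,
which is the closed form with t = k+1.
This completes the induction.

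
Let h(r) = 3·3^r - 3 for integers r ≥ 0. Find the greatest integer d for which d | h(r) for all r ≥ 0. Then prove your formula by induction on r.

d = 6

Computing the first values: h(0) = 0 and h(1) = 6; gcd(0, 6) = 6, so d ≤ 6.
We prove 6 | 3·3^r - 3 for all r ≥ 0 by induction on r.
Base case (r = 0): h(0) = 0 = 6·(0), so 6 | h(0).
Inductive step: suppose the statement holds for some i ≥ 0, i.e. 6 | h(i). Then
h(i+1) = 3·3^(i+1) - 3 = 3·(3·3^i - 3) + 6 = 3·h(i) + 6. The first term is divisible by 6 by the inductive hypothesis, and 6 is divisible by 6. Hence 6 | h(i+1).
By induction, the statement is established for all r ≥ 0.
Therefore the largest such d is 6.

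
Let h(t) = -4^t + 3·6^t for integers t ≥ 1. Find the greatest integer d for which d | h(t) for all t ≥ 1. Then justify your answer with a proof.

d = 2

Computing the first values: h(1) = 14 and h(2) = 92; gcd(14, 92) = 2, so d ≤ 2.
We prove 2 | -4^t + 3·6^t for all t ≥ 1 by induction on t.
For the base case t = 1: h(1) = 14 = 2·(7), so 2 | h(1).
Suppose the result is true for t = k, i.e. 2 | h(k). Then
h(k+1) − 6·h(k) = (-4^(k+1) + 3·6^(k+1)) − 6·(-4^k + 3·6^k) = (-1)·4^k·(4 − 6) = (2)·4^k. Since 2 | h(k) by the inductive hypothesis, 2 | 6·h(k); and 2 | 2 since 2 = 2·1. Therefore 2 | h(k+1).
By induction, the statement is established for all t ≥ 1.
Therefore the largest such d is 2.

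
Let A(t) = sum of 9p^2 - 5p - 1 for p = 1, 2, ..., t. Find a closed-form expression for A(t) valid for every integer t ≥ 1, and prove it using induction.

A(t) = t(3t^2 + 2t - 2)

We claim A(t) = t(3t^2 + 2t - 2) for all t ≥ 1.
For the base case t = 1: A(1) = 3, and the closed form gives 3. They agree.
For the inductive step, assume it holds for an arbitrary p ≥ 1, so A(p) = p(3p^2 + 2p - 2).
Then A(p+1) = A(p) + (9p^2 + 13p + 3) = (p(3p^2 + 2p - 2)) + (9p^2 + 13p + 3).
Simplifying, A(p+1) = (p + 1)(3p^2 + 8p + 3) = (p+1)(3(p+1)^2 + 2(p+1) - 2),
which is the closed form with t = p+1.
By the principle of mathematical induction, the result holds for all t ≥ 1.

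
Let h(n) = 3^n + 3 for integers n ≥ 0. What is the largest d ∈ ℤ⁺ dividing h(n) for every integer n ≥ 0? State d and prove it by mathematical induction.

Computing the first values: h(0) = 4 and h(1) = 6; gcd(4, 6) = 2, so d ≤ 2.
We prove 2 | 3^n + 3 for all n ≥ 0 by induction on n.
Base step (n = 0): h(0) = 4 = 2·(2), so 2 | h(0).
Suppose the result is true for n = p, i.e. 2 | h(p). Then
h(p+1) = 3^(p+1) + 3 = 3·(3^p + 3) - 6 = 3·h(p) - 6. The first term is divisible by 2 by the inductive hypothesis, and -6 is divisible by 2. Hence 2 | h(p+1).
This completes the induction.
Therefore the largest such d is 2.

d = 2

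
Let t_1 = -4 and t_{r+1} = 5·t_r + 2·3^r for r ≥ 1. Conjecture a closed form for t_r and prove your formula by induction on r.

Computing the first terms: t_1 = -4, t_2 = -14, t_3 = -52. This suggests t_r = -3^r - 5^(r - 1).
Base step (r = 1): the formula gives -4 = -4 = t_1.
Suppose the result is true for r = i, so t_i = -3^i - 5^(i - 1).
Then t_{i+1} = 5·t_i + 2·3^i = 5·(-3^i - 5^(i - 1)) + 2·3^i = -3^(i + 1) - 5^i = -3^(i+1) - 5^((i+1) - 1),
which is the claimed formula at r = i+1.
By induction, the statement is established for all r ≥ 1.

t_r = -3^r - 5^(r - 1)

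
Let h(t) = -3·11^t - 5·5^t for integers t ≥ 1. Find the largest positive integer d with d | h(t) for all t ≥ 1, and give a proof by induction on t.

d = 2

Computing the first values: h(1) = -58 and h(2) = -488; gcd(-58, -488) = 2, so d ≤ 2.
We prove 2 | -3·11^t - 5·5^t for all t ≥ 1 by induction on t.
When t = 1: h(1) = -58 = 2·(-29), so 2 | h(1).
Inductive step: suppose the statement holds for some i ≥ 1, i.e. 2 | h(i). Then
h(i+1) − 11·h(i) = (-3·11^(i+1) - 5·5^(i+1)) − 11·(-3·11^i - 5·5^i) = (-5)·5^i·(5 − 11) = (30)·5^i. Since 2 | h(i) by the inductive hypothesis, 2 | 11·h(i); and 2 | 30 since 30 = 2·15. Therefore 2 | h(i+1).
Hence, by induction on t, the claim holds for every t ≥ 1.
Therefore the largest such d is 2.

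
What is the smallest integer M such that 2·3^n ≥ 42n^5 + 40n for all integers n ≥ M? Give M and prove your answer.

M = 16

At n = 15: 28697814 < 31894350, so the inequality fails and M ≥ 16. We prove 2·3^n ≥ 42n^5 + 40n for all n ≥ 16.
For the base case n = 16: 2·3^n = 86093442 and 42n^5 + 40n = 44040832, so 86093442 ≥ 44040832.
Inductive step: assume the claim holds for n = j, so 2·3^j ≥ 42j^5 + 40j.
Then 2·3^(j + 1) = 3·(2·3^j) ≥ 3·(42j^5 + 40j).
Also, for j ≥ 16 we have 3·(42j^5 + 40j) ≥ 42(j+1)^5 + 40(j+1), since 3·(42j^5 + 40j) − (42(j+1)^5 + 40(j+1)) = 84j^5 - 210j^4 - 420j^3 - 420j^2 - 130j - 82, which is nonnegative for all j ≥ 16.
Combining, 2·3^(j + 1) ≥ 42(j+1)^5 + 40(j+1).
By the principle of mathematical induction, the result holds for all n ≥ 16.
Hence the smallest such M is 16.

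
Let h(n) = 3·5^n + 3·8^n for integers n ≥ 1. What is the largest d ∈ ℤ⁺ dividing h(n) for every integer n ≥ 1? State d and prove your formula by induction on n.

Computing the first values: h(1) = 39 and h(2) = 267; gcd(39, 267) = 3, so d ≤ 3.
We prove 3 | 3·5^n + 3·8^n for all n ≥ 1 by induction on n.
When n = 1: h(1) = 39 = 3·(13), so 3 | h(1).
Suppose the result is true for n = k, i.e. 3 | h(k). Then
h(k+1) − 8·h(k) = (3·5^(k+1) + 3·8^(k+1)) − 8·(3·5^k + 3·8^k) = (3)·5^k·(5 − 8) = (-9)·5^k. Since 3 | h(k) by the inductive hypothesis, 3 | 8·h(k); and 3 | -9 since -9 = 3·-3. Therefore 3 | h(k+1).
This completes the induction.
Therefore the largest such d is 3.

d = 3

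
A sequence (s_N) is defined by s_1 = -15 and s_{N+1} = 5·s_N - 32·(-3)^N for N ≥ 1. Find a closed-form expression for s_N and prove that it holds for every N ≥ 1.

s_N = 4(-3)^N - 3·5^(N - 1)

Computing the first terms: s_1 = -15, s_2 = 21, s_3 = -183. This suggests s_N = 4(-3)^N - 3·5^(N - 1).
Base case (N = 1): the formula gives -15 = -15 = s_1.
Inductive step: assume the claim holds for N = r, so s_r = 4(-3)^r - 3·5^(r - 1).
Then s_{r+1} = 5·s_r - 32·(-3)^r = 5·(4(-3)^r - 3·5^(r - 1)) - 32·(-3)^r = 4(-3)^(r + 1) - 3·5^r = 4(-3)^(r+1) - 3·5^((r+1) - 1),
which is the claimed formula at N = r+1.
This completes the induction.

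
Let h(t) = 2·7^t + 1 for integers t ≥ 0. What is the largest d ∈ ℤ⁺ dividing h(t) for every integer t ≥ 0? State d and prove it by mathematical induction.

Computing the first values: h(0) = 3 and h(1) = 15; gcd(3, 15) = 3, so d ≤ 3.
We prove 3 | 2·7^t + 1 for all t ≥ 0 by induction on t.
Base case (t = 0): h(0) = 3 = 3·(1), so 3 | h(0).
Suppose the result is true for t = k, i.e. 3 | h(k). Then
h(k+1) = 2·7^(k+1) + 1 = 7·(2·7^k + 1) - 6 = 7·h(k) - 6. The first term is divisible by 3 by the inductive hypothesis, and -6 is divisible by 3. Hence 3 | h(k+1).
By induction, the statement is established for all t ≥ 0.
Therefore the largest such d is 3.

d = 3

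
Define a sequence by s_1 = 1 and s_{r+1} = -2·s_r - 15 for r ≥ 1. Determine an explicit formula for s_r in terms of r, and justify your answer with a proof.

s_r = -3(-2)^r - 5

Computing the first terms: s_1 = 1, s_2 = -17, s_3 = 19. This suggests s_r = -3(-2)^r - 5.
When r = 1: the formula gives 1 = 1 = s_1.
Inductive step: assume the claim holds for r = p, so s_p = -3(-2)^p - 5.
Then s_{p+1} = -2·s_p - 15 = -2·(-3(-2)^p - 5) - 15 = -3(-2)^(p + 1) - 5,
which is the claimed formula at r = p+1.
Hence, by induction on r, the claim holds for every r ≥ 1.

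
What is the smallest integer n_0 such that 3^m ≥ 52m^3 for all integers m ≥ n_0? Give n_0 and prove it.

At m = 9: 19683 < 37908, so the inequality fails and n_0 ≥ 10. We prove 3^m ≥ 52m^3 for all m ≥ 10.
Base case (m = 10): 3^m = 59049 and 52m^3 = 52000, so 59049 ≥ 52000.
Inductive step: suppose the statement holds for some i ≥ 10, so 3^i ≥ 52i^3.
Then 3^(i + 1) = 3·(3^i) ≥ 3·(52i^3).
Also, for i ≥ 10 we have 3·(52i^3) ≥ 52(i+1)^3, since 3 ≥ (1 + 1/i)^3 for all i ≥ 10.
Combining, 3^(i + 1) ≥ 52(i+1)^3.
By induction, the statement is established for all m ≥ 10.
Hence the smallest such n_0 is 10.

n_0 = 10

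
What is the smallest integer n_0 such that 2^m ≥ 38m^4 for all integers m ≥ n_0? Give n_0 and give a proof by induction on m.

At m = 23: 8388608 < 10633958, so the inequality fails and n_0 ≥ 24. We prove 2^m ≥ 38m^4 for all m ≥ 24.
Base step (m = 24): 2^m = 16777216 and 38m^4 = 12607488, so 16777216 ≥ 12607488.
For the inductive step, assume it holds for an arbitrary k ≥ 24, so 2^k ≥ 38k^4.
Then 2^(k + 1) = 2·(2^k) ≥ 2·(38k^4).
Also, for k ≥ 24 we have 2·(38k^4) ≥ 38(k+1)^4, since 2 ≥ (1 + 1/k)^4 for all k ≥ 24.
Combining, 2^(k + 1) ≥ 38(k+1)^4.
Hence, by induction on m, the claim holds for every m ≥ 24.
Hence the smallest such n_0 is 24.

n_0 = 24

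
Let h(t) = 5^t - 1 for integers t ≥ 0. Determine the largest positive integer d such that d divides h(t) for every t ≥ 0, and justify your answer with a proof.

Computing the first values: h(0) = 0 and h(1) = 4; gcd(0, 4) = 4, so d ≤ 4.
We prove 4 | 5^t - 1 for all t ≥ 0 by induction on t.
When t = 0: h(0) = 0 = 4·(0), so 4 | h(0).
Inductive step: assume the claim holds for t = k, i.e. 4 | h(k). Then
h(k+1) = 5^(k+1) - 1 = 5·(5^k - 1) + 4 = 5·h(k) + 4. The first term is divisible by 4 by the inductive hypothesis, and 4 is divisible by 4. Hence 4 | h(k+1).
By induction, the statement is established for all t ≥ 0.
Therefore the largest such d is 4.

d = 4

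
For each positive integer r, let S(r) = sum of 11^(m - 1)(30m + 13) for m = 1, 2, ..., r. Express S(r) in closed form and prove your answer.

We claim S(r) = 11^r(3r + 1) - 1 for all r ≥ 1.
Base step (r = 1): S(1) = 43, and the closed form gives 43. They agree.
Inductive step: assume the claim holds for r = m, so S(m) = 11^m(3m + 1) - 1.
Then S(m+1) = S(m) + (11^m(30m + 43)) = (11^m(3m + 1) - 1) + (11^m(30m + 43)).
Simplifying, S(m+1) = 33·11^m·m + 44·11^m - 1 = 11^(m+1)(3(m+1) + 1) - 1,
which is the closed form with r = m+1.
This completes the induction.

S(r) = 11^r(3r + 1) - 1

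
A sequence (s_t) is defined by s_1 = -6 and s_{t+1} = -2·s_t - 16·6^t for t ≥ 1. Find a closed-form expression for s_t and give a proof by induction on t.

s_t = -3(-2)^t - 2·6^t

Computing the first terms: s_1 = -6, s_2 = -84, s_3 = -408. This suggests s_t = -3(-2)^t - 2·6^t.
Base case (t = 1): the formula gives -6 = -6 = s_1.
Inductive step: suppose the statement holds for some m ≥ 1, so s_m = -3(-2)^m - 2·6^m.
Then s_{m+1} = -2·s_m - 16·6^m = -2·(-3(-2)^m - 2·6^m) - 16·6^m = -3(-2)^(m + 1) - 2·6^(m + 1),
which is the claimed formula at t = m+1.
This completes the induction.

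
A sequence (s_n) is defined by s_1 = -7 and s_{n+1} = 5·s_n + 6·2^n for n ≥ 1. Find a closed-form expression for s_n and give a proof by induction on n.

Computing the first terms: s_1 = -7, s_2 = -23, s_3 = -91. This suggests s_n = -2^(n + 1) - 3·5^(n - 1).
Base case (n = 1): the formula gives -7 = -7 = s_1.
Suppose the result is true for n = j, so s_j = -2^(j + 1) - 3·5^(j - 1).
Then s_{j+1} = 5·s_j + 6·2^j = 5·(-2^(j + 1) - 3·5^(j - 1)) + 6·2^j = -2^(j + 2) - 3·5^j = -2^((j+1) + 1) - 3·5^((j+1) - 1),
which is the claimed formula at n = j+1.
Hence, by induction on n, the claim holds for every n ≥ 1.

s_n = -2^(n + 1) - 3·5^(n - 1)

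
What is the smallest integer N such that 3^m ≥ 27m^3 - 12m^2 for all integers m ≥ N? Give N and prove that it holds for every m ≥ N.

At m = 8: 6561 < 13056, so the inequality fails and N ≥ 9. We prove 3^m ≥ 27m^3 - 12m^2 for all m ≥ 9.
For the base case m = 9: 3^m = 19683 and 27m^3 - 12m^2 = 18711, so 19683 ≥ 18711.
Suppose the result is true for m = i, so 3^i ≥ 27i^3 - 12i^2.
Then 3^(i + 1) = 3·(3^i) ≥ 3·(27i^3 - 12i^2).
Also, for i ≥ 9 we have 3·(27i^3 - 12i^2) ≥ 27(i+1)^3 - 12(i+1)^2, since 3·(27i^3 - 12i^2) − (27(i+1)^3 - 12(i+1)^2) = 54i^3 - 105i^2 - 57i - 15, which is nonnegative for all i ≥ 9.
Combining, 3^(i + 1) ≥ 27(i+1)^3 - 12(i+1)^2.
By the principle of mathematical induction, the result holds for all m ≥ 9.
Hence the smallest such N is 9.

N = 9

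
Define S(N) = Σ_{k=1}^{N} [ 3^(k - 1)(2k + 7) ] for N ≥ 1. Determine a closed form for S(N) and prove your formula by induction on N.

S(N) = 3^N(N + 3) - 3

We claim S(N) = 3^N(N + 3) - 3 for all N ≥ 1.
Base case (N = 1): S(1) = 9, and the closed form gives 9. They agree.
For the inductive step, assume it holds for an arbitrary k ≥ 1, so S(k) = 3^k(k + 3) - 3.
Then S(k+1) = S(k) + (3^k(2k + 9)) = (3^k(k + 3) - 3) + (3^k(2k + 9)).
Simplifying, S(k+1) = 3·3^k·k + 12·3^k - 3 = 3^(k+1)((k+1) + 3) - 3,
which is the closed form with N = k+1.
By induction, the statement is established for all N ≥ 1.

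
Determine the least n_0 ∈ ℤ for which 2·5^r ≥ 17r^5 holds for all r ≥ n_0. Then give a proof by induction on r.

n_0 = 8

At r = 7: 156250 < 285719, so the inequality fails and n_0 ≥ 8. We prove 2·5^r ≥ 17r^5 for all r ≥ 8.
Base step (r = 8): 2·5^r = 781250 and 17r^5 = 557056, so 781250 ≥ 557056.
Suppose the result is true for r = j, so 2·5^j ≥ 17j^5.
Then 2·5^(j + 1) = 5·(2·5^j) ≥ 5·(17j^5).
Also, for j ≥ 8 we have 5·(17j^5) ≥ 17(j+1)^5, since 5 ≥ (1 + 1/j)^5 for all j ≥ 8.
Combining, 2·5^(j + 1) ≥ 17(j+1)^5.
This completes the induction.
Hence the smallest such n_0 is 8.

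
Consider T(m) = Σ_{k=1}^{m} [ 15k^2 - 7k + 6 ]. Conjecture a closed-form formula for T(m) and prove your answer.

We claim T(m) = m(5m^2 + 4m + 5) for all m ≥ 1.
Base step (m = 1): T(1) = 14, and the closed form gives 14. They agree.
For the inductive step, assume it holds for an arbitrary k ≥ 1, so T(k) = k(5k^2 + 4k + 5).
Then T(k+1) = T(k) + (15k^2 + 23k + 14) = (k(5k^2 + 4k + 5)) + (15k^2 + 23k + 14).
Simplifying, T(k+1) = (k + 1)(5k^2 + 14k + 14) = (k+1)(5(k+1)^2 + 4(k+1) + 5),
which is the closed form with m = k+1.
Hence, by induction on m, the claim holds for every m ≥ 1.

T(m) = m(5m^2 + 4m + 5)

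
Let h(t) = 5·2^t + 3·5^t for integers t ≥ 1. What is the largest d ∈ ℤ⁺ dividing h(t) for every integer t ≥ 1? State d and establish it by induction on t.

d = 5

Computing the first values: h(1) = 25 and h(2) = 95; gcd(25, 95) = 5, so d ≤ 5.
We prove 5 | 5·2^t + 3·5^t for all t ≥ 1 by induction on t.
For the base case t = 1: h(1) = 25 = 5·(5), so 5 | h(1).
Inductive step: suppose the statement holds for some i ≥ 1, i.e. 5 | h(i). Then
h(i+1) − 5·h(i) = (5·2^(i+1) + 3·5^(i+1)) − 5·(5·2^i + 3·5^i) = (5)·2^i·(2 − 5) = (-15)·2^i. Since 5 | h(i) by the inductive hypothesis, 5 | 5·h(i); and 5 | -15 since -15 = 5·-3. Therefore 5 | h(i+1).
This completes the induction.
Therefore the largest such d is 5.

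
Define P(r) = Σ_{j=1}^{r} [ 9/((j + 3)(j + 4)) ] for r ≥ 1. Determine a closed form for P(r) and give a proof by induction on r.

We claim P(r) = 9r/(4(r + 4)) for all r ≥ 1.
When r = 1: P(1) = 9/20, and the closed form gives 9/20. They agree.
For the inductive step, assume it holds for an arbitrary j ≥ 1, so P(j) = 9j/(4(j + 4)).
Then P(j+1) = P(j) + (9/((j + 4)(j + 5))) = (9j/(4(j + 4))) + (9/((j + 4)(j + 5))).
Simplifying, P(j+1) = 9(j + 1)/(4(j + 5)) = 9(j+1)/(4((j+1) + 4)),
which is the closed form with r = j+1.
By the principle of mathematical induction, the result holds for all r ≥ 1.

P(r) = 9r/(4(r + 4))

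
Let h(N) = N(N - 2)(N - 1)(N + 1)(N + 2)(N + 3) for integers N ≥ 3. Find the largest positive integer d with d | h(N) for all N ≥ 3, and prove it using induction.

d = 720

Computing the first values: h(3) = 720 and h(4) = 5040; gcd(720, 5040) = 720, so d ≤ 720.
We prove 720 | N(N - 2)(N - 1)(N + 1)(N + 2)(N + 3) for all N ≥ 3 by induction on N.
Base step (N = 3): h(3) = 720 = 720·(1), so 720 | h(3).
Inductive step: suppose the statement holds for some r ≥ 3, i.e. 720 | h(r). Then
h(r+1) − h(r) = (r-1)·r·(r+1)·(r+2)·(r+3)·(r+4) − (r-2)·(r-1)·r·(r+1)·(r+2)·(r+3) = (r-1)·r·(r+1)·(r+2)·(r+3)·[(r+4) − (r-2)] = 6·(r-1)·r·(r+1)·(r+2)·(r+3). The product of 5 consecutive integers is divisible by (5)! = 120, so h(r+1) − h(r) is divisible by 6·120 = 720. By the inductive hypothesis 720 | h(r), hence 720 | h(r+1).
This completes the induction.
Therefore the largest such d is 720.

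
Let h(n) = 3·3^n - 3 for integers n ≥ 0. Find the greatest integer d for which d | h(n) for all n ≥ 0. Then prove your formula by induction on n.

Computing the first values: h(0) = 0 and h(1) = 6; gcd(0, 6) = 6, so d ≤ 6.
We prove 6 | 3·3^n - 3 for all n ≥ 0 by induction on n.
Base case (n = 0): h(0) = 0 = 6·(0), so 6 | h(0).
For the inductive step, assume it holds for an arbitrary i ≥ 0, i.e. 6 | h(i). Then
h(i+1) = 3·3^(i+1) - 3 = 3·(3·3^i - 3) + 6 = 3·h(i) + 6. The first term is divisible by 6 by the inductive hypothesis, and 6 is divisible by 6. Hence 6 | h(i+1).
By induction, the statement is established for all n ≥ 0.
Therefore the largest such d is 6.

d = 6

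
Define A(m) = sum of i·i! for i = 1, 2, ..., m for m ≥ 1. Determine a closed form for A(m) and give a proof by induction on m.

A(m) = (m + 1)! - 1

We claim A(m) = (m + 1)! - 1 for all m ≥ 1.
For the base case m = 1: A(1) = 1, and the closed form gives 1. They agree.
For the inductive step, assume it holds for an arbitrary i ≥ 1, so A(i) = (i + 1)! - 1.
Then A(i+1) = A(i) + ((i + 1)(i + 1)!) = ((i + 1)! - 1) + ((i + 1)(i + 1)!).
Simplifying, A(i+1) = ((i+1) + 1)! - 1,
which is the closed form with m = i+1.
This completes the induction.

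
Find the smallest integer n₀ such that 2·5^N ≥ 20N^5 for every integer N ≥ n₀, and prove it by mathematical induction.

n₀ = 8

At N = 7: 156250 < 336140, so the inequality fails and n₀ ≥ 8. We prove 2·5^N ≥ 20N^5 for all N ≥ 8.
For the base case N = 8: 2·5^N = 781250 and 20N^5 = 655360, so 781250 ≥ 655360.
Suppose the result is true for N = i, so 2·5^i ≥ 20i^5.
Then 2·5^(i + 1) = 5·(2·5^i) ≥ 5·(20i^5).
Also, for i ≥ 8 we have 5·(20i^5) ≥ 20(i+1)^5, since 5 ≥ (1 + 1/i)^5 for all i ≥ 8.
Combining, 2·5^(i + 1) ≥ 20(i+1)^5.
By the principle of mathematical induction, the result holds for all N ≥ 8.
Hence the smallest such n₀ is 8.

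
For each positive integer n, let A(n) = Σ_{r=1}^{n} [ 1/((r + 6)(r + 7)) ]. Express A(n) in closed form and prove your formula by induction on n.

A(n) = n/(7(n + 7))

We claim A(n) = n/(7(n + 7)) for all n ≥ 1.
Base case (n = 1): A(1) = 1/56, and the closed form gives 1/56. They agree.
Inductive step: assume the claim holds for n = r, so A(r) = r/(7(r + 7)).
Then A(r+1) = A(r) + (1/((r + 7)(r + 8))) = (r/(7(r + 7))) + (1/((r + 7)(r + 8))).
Simplifying, A(r+1) = (r + 1)/(7(r + 8)) = (r+1)/(7((r+1) + 7)),
which is the closed form with n = r+1.
By induction, the statement is established for all n ≥ 1.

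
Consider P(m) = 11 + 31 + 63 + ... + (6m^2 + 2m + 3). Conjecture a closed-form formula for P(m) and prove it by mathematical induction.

We claim P(m) = m(2m^2 + 4m + 5) for all m ≥ 1.
For the base case m = 1: P(1) = 11, and the closed form gives 11. They agree.
Inductive step: assume the claim holds for m = k, so P(k) = k(2k^2 + 4k + 5).
Then P(k+1) = P(k) + (6k^2 + 14k + 11) = (k(2k^2 + 4k + 5)) + (6k^2 + 14k + 11).
Simplifying, P(k+1) = (k + 1)(2k^2 + 8k + 11) = (k+1)(2(k+1)^2 + 4(k+1) + 5),
which is the closed form with m = k+1.
By induction, the statement is established for all m ≥ 1.

P(m) = m(2m^2 + 4m + 5)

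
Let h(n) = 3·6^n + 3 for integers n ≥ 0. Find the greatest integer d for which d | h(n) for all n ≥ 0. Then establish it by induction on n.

Computing the first values: h(0) = 6 and h(1) = 21; gcd(6, 21) = 3, so d ≤ 3.
We prove 3 | 3·6^n + 3 for all n ≥ 0 by induction on n.
When n = 0: h(0) = 6 = 3·(2), so 3 | h(0).
Suppose the result is true for n = j, i.e. 3 | h(j). Then
h(j+1) = 3·6^(j+1) + 3 = 6·(3·6^j + 3) - 15 = 6·h(j) - 15. The first term is divisible by 3 by the inductive hypothesis, and -15 is divisible by 3. Hence 3 | h(j+1).
Hence, by induction on n, the claim holds for every n ≥ 0.
Therefore the largest such d is 3.

d = 3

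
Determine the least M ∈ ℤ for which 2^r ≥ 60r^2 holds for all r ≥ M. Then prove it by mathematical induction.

M = 14

At r = 13: 8192 < 10140, so the inequality fails and M ≥ 14. We prove 2^r ≥ 60r^2 for all r ≥ 14.
For the base case r = 14: 2^r = 16384 and 60r^2 = 11760, so 16384 ≥ 11760.
Inductive step: suppose the statement holds for some i ≥ 14, so 2^i ≥ 60i^2.
Then 2^(i + 1) = 2·(2^i) ≥ 2·(60i^2).
Also, for i ≥ 14 we have 2·(60i^2) ≥ 60(i+1)^2, since 2 ≥ (1 + 1/i)^2 for all i ≥ 14.
Combining, 2^(i + 1) ≥ 60(i+1)^2.
By induction, the statement is established for all r ≥ 14.
Hence the smallest such M is 14.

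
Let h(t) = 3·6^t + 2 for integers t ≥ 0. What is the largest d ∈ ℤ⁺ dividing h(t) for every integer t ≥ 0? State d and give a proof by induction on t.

Computing the first values: h(0) = 5 and h(1) = 20; gcd(5, 20) = 5, so d ≤ 5.
We prove 5 | 3·6^t + 2 for all t ≥ 0 by induction on t.
Base case (t = 0): h(0) = 5 = 5·(1), so 5 | h(0).
Inductive step: assume the claim holds for t = i, i.e. 5 | h(i). Then
h(i+1) = 3·6^(i+1) + 2 = 6·(3·6^i + 2) - 10 = 6·h(i) - 10. The first term is divisible by 5 by the inductive hypothesis, and -10 is divisible by 5. Hence 5 | h(i+1).
By induction, the statement is established for all t ≥ 0.
Therefore the largest such d is 5.

d = 5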